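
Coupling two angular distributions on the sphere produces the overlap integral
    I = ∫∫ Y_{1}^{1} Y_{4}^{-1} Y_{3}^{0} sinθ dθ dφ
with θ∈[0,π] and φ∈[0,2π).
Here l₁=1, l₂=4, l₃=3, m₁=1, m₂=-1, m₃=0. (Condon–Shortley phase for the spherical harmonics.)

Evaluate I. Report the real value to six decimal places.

-0.194664

m-sum 0 ✓  L=8 even ✓  3≤3≤5 ✓
Π(2lᵢ+1) = 3×9×7 = 189
triangle coeff Δ(1,4,3) = 1/252
Σ_t [1,1]: t=1:−1/36 = -1/36
(3j)²=4/63 [(1 4 3; 0 0 0)], sign=+1
Σ_t [0,0]: t=0:+1/72 = 1/72
(3j)²=5/126 [(1 4 3; 1 -1 0)], sign=-1
⇒ 4πI² = 10/21
I = (-1)√(10/21/(4π)) = -0.19466390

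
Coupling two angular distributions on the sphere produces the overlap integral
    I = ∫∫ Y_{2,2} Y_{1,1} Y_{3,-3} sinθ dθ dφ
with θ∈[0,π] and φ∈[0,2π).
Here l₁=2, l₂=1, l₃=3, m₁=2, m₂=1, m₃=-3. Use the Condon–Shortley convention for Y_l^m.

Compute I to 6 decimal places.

Rules hold: Σm=0, L=6 even, 1≤3≤3.
N = 5·3·7 = 105
Δ = 0!·4!·2!/7! = 1/105
Racah Σ t=0..0: t=0:+1/4 = 1/4
⇒ 3j(2 1 3; 0 0 0)² = 3/35, sgn -1
Racah Σ t=0..0: t=0:+1/48 = 1/48
⇒ 3j(2 1 3; 2 1 -3)² = 1/7, sgn +1
4πI² = N·(3j₀)²·(3jₘ)² = 9/7
I = -1·√(1.28571/4π) = -0.31986543

-0.319865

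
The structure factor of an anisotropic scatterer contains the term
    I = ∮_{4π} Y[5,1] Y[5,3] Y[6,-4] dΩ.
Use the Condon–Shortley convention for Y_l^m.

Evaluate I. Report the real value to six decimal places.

m-sum 0 ✓  L=16 even ✓  0≤6≤10 ✓
Π(2lᵢ+1) = 11×11×13 = 1573
triangle coeff Δ(5,5,6) = 1/28588560
Σ_t [0,4]: t=0:+1/345600 t=1:−1/13824 t=2:+1/5184 t=3:−1/13824 t=4:+1/345600 = 7/129600
(3j)²=80/7293 [(5 5 6; 0 0 0)], sign=+1
Σ_t [2,4]: t=2:+1/138240 t=3:−1/86400 t=4:+1/829440 = -13/4147200
(3j)²=13/3740 [(5 5 6; 1 3 -4)], sign=-1
⇒ 4πI² = 52/867
I = (-1)√(52/867/(4π)) = -0.06908555

-0.069086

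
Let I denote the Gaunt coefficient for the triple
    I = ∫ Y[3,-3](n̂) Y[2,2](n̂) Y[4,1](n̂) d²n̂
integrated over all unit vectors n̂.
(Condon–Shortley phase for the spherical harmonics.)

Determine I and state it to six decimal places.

0.000000

Σlᵢ=9 odd — θ-integrand is odd under cosθ→−cosθ; I=0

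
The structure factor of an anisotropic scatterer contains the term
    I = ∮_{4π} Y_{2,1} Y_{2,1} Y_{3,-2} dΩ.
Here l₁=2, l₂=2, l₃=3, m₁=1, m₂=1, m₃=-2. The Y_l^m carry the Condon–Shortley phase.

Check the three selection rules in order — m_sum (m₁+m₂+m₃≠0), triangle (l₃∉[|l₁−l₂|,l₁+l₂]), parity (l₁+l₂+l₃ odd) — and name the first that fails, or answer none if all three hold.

Σmᵢ = 0  ✓
l₃∈[|l₁−l₂|,l₁+l₂]=[0,4], have l₃=3  ✓
Σlᵢ = 7 ⇒ odd  ✗

parity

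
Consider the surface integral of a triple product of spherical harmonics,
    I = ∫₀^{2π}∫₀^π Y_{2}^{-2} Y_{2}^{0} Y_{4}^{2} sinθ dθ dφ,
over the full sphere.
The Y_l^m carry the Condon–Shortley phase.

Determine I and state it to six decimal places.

Checks pass: Σm=0; 8 even; l₃=4∈[0,4].
(2·2+1)(2·2+1)(2·4+1) = 225
Δ: 0! 4! 4! / 9! → 1/630
sum: t=0:+1/16 = 1/16
3j²(2 2 4; 0 0 0) = Δ·Π!·Σ² = 2/35  (sign +1)
sum: t=0:+1/96 = 1/96
3j²(2 2 4; -2 0 2) = Δ·Π!·Σ² = 1/42  (sign +1)
combine: 4πI² = 225·2/35·1/42 = 15/49
take √, sign +1: I = 0.15607835

0.156078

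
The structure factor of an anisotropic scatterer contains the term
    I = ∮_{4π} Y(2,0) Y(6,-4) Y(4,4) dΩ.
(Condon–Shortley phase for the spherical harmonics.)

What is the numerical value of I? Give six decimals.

0.106690

Rules hold: Σm=0, L=12 even, 4≤4≤8.
N = 5·13·9 = 585
Δ = 4!·0!·8!/13! = 1/6435
Racah Σ t=2..2: t=2:+1/2304 = 1/2304
⇒ 3j(2 6 4; 0 0 0)² = 5/143, sgn +1
Racah Σ t=2..2: t=2:+1/161280 = 1/161280
⇒ 3j(2 6 4; 0 -4 4)² = 1/143, sgn +1
4πI² = N·(3j₀)²·(3jₘ)² = 225/1573
I = +1·√(0.143039/4π) = 0.10668957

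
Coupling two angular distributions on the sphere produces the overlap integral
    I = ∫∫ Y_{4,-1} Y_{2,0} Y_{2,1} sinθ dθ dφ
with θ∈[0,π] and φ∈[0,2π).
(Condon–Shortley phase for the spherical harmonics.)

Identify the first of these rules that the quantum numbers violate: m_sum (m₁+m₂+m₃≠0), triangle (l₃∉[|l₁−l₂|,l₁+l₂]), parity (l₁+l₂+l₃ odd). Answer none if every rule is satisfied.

m₁+m₂+m₃ = -1 + 0 + 1 = 0  ✓
triangle: |4−2|=2 ≤ l₃=2 ≤ 4+2=6  ✓
parity: l₁+l₂+l₃ = 8 is even  ✓

none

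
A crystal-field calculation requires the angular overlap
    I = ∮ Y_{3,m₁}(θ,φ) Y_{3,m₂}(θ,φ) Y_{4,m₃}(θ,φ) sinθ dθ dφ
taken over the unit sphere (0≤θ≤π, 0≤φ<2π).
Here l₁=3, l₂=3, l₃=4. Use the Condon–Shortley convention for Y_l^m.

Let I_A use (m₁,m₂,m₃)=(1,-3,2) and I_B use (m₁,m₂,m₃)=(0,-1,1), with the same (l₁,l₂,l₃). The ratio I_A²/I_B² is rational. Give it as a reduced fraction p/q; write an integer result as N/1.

l's match ⇒ only the (l;m) 3-j factors differ between A and B.
A: triangle coeff Δ(3,3,4) = 1/34650; Σ_t [0,0]: t=0:+1/192 = 1/192; (3j)²=3/77 [(3 3 4; 1 -3 2)], sign=+1
B: triangle coeff Δ(3,3,4) = 1/34650; Σ_t [0,2]: t=0:+1/48 t=1:−1/24 t=2:+1/288 = -5/288; (3j)²=5/462 [(3 3 4; 0 -1 1)], sign=+1
I_A²/I_B² = (3/77)/(5/462) = 18/5

18/5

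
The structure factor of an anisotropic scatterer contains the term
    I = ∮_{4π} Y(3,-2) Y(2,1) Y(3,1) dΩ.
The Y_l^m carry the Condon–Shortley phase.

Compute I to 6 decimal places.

m-sum 0 ✓  L=8 even ✓  1≤3≤5 ✓
Π(2lᵢ+1) = 7×5×7 = 245
triangle coeff Δ(3,2,3) = 1/3780
Σ_t [0,2]: t=0:+1/24 t=1:−1/4 t=2:+1/24 = -1/6
(3j)²=4/105 [(3 2 3; 0 0 0)], sign=+1
Σ_t [1,2]: t=1:−1/48 t=2:+1/12 = 1/16
(3j)²=1/28 [(3 2 3; -2 1 1)], sign=+1
⇒ 4πI² = 1/3
I = (+1)√(1/3/(4π)) = 0.16286750

0.162868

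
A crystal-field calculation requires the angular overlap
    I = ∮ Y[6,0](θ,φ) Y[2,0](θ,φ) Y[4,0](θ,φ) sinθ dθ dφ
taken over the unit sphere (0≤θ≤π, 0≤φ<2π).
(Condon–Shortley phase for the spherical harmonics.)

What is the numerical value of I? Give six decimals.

Checks pass: Σm=0; 12 even; l₃=4∈[4,8].
(2·6+1)(2·2+1)(2·4+1) = 585
Δ: 4! 8! 0! / 13! → 1/6435
sum: t=2:+1/2304 = 1/2304
3j²(6 2 4; 0 0 0) = Δ·Π!·Σ² = 5/143  (sign +1)
(m-triple is (0,0,0) — same symbol as above.)
combine: 4πI² = 585·5/143·5/143 = 1125/1573
take √, sign +1: I = 0.23856513

0.238565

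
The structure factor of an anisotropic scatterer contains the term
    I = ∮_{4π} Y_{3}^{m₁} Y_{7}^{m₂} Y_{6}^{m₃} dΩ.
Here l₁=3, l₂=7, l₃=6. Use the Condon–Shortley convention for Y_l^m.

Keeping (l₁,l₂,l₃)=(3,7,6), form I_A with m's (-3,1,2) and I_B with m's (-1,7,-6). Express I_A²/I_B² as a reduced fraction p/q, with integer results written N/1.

Shared (l₁,l₂,l₃)=(3,7,6): N and (l;000)² cancel in I_A²/I_B².
A: Δ = 4!·2!·10!/17! = 1/2042040; Racah Σ t=4..4: t=4:+1/829440 = 1/829440; ⇒ 3j(3 7 6; -3 1 2)² = 35/2431, sgn +1
B: Δ = 4!·2!·10!/17! = 1/2042040; Racah Σ t=4..4: t=4:+1/174182400 = 1/174182400; ⇒ 3j(3 7 6; -1 7 -6)² = 11/340, sgn +1
I_A²/I_B² = (35/2431)/(11/340) = 700/1573

700/1573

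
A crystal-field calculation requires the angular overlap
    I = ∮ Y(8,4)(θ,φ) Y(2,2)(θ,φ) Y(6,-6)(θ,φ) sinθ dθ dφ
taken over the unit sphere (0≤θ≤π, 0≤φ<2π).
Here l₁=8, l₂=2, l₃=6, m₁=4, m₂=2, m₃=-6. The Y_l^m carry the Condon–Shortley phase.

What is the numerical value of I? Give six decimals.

0.008486

Rules hold: Σm=0, L=16 even, 6≤6≤10.
N = 17·5·13 = 1105
Δ = 4!·12!·0!/17! = 1/30940
Racah Σ t=2..2: t=2:+1/2073600 = 1/2073600
⇒ 3j(8 2 6; 0 0 0)² = 28/1105, sgn +1
Racah Σ t=4..4: t=4:+1/11496038400 = 1/11496038400
⇒ 3j(8 2 6; 4 2 -6)² = 1/30940, sgn +1
4πI² = N·(3j₀)²·(3jₘ)² = 1/1105
I = +1·√(0.000904977/4π) = 0.00848621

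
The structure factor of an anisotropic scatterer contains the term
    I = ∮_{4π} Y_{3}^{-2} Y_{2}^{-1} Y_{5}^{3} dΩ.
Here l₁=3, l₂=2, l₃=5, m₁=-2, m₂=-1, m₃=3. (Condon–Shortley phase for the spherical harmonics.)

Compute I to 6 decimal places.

-0.253584

Checks pass: Σm=0; 10 even; l₃=5∈[1,5].
(2·3+1)(2·2+1)(2·5+1) = 385
Δ: 0! 6! 4! / 11! → 1/2310
sum: t=0:+1/144 = 1/144
3j²(3 2 5; 0 0 0) = Δ·Π!·Σ² = 10/231  (sign -1)
sum: t=0:+1/720 = 1/720
3j²(3 2 5; -2 -1 3) = Δ·Π!·Σ² = 8/165  (sign +1)
combine: 4πI² = 385·10/231·8/165 = 80/99
take √, sign -1: I = -0.25358436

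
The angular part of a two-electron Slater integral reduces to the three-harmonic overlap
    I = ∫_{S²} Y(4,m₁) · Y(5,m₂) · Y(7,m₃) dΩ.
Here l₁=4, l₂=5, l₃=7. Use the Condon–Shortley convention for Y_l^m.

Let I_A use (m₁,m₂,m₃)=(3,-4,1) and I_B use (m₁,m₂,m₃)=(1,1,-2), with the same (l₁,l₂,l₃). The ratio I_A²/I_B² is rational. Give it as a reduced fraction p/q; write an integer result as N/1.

Shared (l₁,l₂,l₃)=(4,5,7): N and (l;000)² cancel in I_A²/I_B².
A: Δ = 2!·6!·8!/17! = 1/6126120; Racah Σ t=0..1: t=0:+1/1209600 t=1:−1/29030400 = 23/29030400; ⇒ 3j(4 5 7; 3 -4 1)² = 529/97240, sgn +1
B: Δ = 2!·6!·8!/17! = 1/6126120; Racah Σ t=0..2: t=0:+1/103680 t=1:−1/34560 t=2:+1/138240 = -1/82944; ⇒ 3j(4 5 7; 1 1 -2)² = 125/9724, sgn +1
I_A²/I_B² = (529/97240)/(125/9724) = 529/1250

529/1250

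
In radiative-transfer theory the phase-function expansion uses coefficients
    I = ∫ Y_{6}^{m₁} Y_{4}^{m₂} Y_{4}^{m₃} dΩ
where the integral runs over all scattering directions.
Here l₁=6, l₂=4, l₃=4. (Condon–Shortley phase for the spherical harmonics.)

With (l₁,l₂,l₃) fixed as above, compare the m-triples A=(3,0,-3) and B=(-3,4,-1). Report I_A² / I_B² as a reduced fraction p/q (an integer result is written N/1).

Same 6,4,4: normalisation and zero-m 3j drop out of the ratio.
A: Δ: 6! 6! 2! / 15! → 1/1261260; sum: t=2:+1/11520 t=3:−1/25920 = 1/20736; 3j²(6 4 4; 3 0 -3) = Δ·Π!·Σ² = 5/429  (sign -1)
B: Δ: 6! 6! 2! / 15! → 1/1261260; sum: t=6:+1/51840 = 1/51840; 3j²(6 4 4; -3 4 -1) = Δ·Π!·Σ² = 8/429  (sign -1)
I_A²/I_B² = (5/429)/(8/429) = 5/8

5/8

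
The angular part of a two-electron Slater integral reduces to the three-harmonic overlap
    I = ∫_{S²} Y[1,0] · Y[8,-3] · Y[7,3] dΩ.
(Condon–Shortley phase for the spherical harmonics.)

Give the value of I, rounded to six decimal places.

-0.226917

Rules hold: Σm=0, L=16 even, 7≤7≤9.
N = 3·17·15 = 765
Δ = 2!·0!·14!/17! = 1/2040
Racah Σ t=1..1: t=1:−1/25401600 = -1/25401600
⇒ 3j(1 8 7; 0 0 0)² = 8/255, sgn +1
Racah Σ t=1..1: t=1:−1/87091200 = -1/87091200
⇒ 3j(1 8 7; 0 -3 3)² = 11/408, sgn -1
4πI² = N·(3j₀)²·(3jₘ)² = 11/17
I = -1·√(0.647059/4π) = -0.22691696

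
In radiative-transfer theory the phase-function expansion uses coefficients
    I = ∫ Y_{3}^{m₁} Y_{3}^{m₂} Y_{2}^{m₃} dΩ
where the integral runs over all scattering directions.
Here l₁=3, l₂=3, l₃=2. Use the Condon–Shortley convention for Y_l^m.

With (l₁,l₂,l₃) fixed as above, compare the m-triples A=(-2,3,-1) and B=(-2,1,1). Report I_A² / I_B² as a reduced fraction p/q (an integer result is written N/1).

5/3

Shared (l₁,l₂,l₃)=(3,3,2): N and (l;000)² cancel in I_A²/I_B².
A: Δ = 4!·2!·2!/9! = 1/3780; Racah Σ t=4..4: t=4:+1/48 = 1/48; ⇒ 3j(3 3 2; -2 3 -1)² = 5/84, sgn -1
B: Δ = 4!·2!·2!/9! = 1/3780; Racah Σ t=3..4: t=3:−1/12 t=4:+1/48 = -1/16; ⇒ 3j(3 3 2; -2 1 1)² = 1/28, sgn +1
I_A²/I_B² = (5/84)/(1/28) = 5/3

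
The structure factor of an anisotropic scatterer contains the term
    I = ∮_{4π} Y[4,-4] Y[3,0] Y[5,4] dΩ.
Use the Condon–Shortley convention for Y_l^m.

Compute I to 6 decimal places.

-0.207724

Checks pass: Σm=0; 12 even; l₃=5∈[1,7].
(2·4+1)(2·3+1)(2·5+1) = 693
Δ: 2! 6! 4! / 13! → 1/180180
sum: t=0:+1/576 t=1:−1/144 t=2:+1/576 = -1/288
3j²(4 3 5; 0 0 0) = Δ·Π!·Σ² = 20/1001  (sign +1)
sum: t=2:+1/8640 = 1/8640
3j²(4 3 5; -4 0 4) = Δ·Π!·Σ² = 28/715  (sign -1)
combine: 4πI² = 693·20/1001·28/715 = 1008/1859
take √, sign -1: I = -0.20772350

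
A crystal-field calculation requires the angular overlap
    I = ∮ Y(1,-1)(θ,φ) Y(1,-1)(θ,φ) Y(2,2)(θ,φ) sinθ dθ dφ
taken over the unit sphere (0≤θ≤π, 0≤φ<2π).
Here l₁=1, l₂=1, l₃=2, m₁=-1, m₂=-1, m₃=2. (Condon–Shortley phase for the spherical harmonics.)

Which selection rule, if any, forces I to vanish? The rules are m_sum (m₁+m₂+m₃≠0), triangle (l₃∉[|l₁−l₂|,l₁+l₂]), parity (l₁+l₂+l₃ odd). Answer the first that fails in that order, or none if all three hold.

m₁+m₂+m₃ = -1 − 1 + 2 = 0  ✓
triangle: |1−1|=0 ≤ l₃=2 ≤ 1+1=2  ✓
parity: l₁+l₂+l₃ = 4 is even  ✓

none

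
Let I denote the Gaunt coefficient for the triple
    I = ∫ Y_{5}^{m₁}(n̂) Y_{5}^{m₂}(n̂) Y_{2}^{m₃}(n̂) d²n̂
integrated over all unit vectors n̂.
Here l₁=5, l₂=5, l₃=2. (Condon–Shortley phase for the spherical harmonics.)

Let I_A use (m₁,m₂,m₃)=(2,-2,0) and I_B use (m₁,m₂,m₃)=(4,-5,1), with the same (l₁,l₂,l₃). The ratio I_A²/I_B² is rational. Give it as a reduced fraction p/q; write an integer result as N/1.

Same 5,5,2: normalisation and zero-m 3j drop out of the ratio.
A: Δ: 8! 2! 2! / 13! → 1/38610; sum: t=1:−1/20160 t=2:+1/1440 t=3:−1/2880 = 1/3360; 3j²(5 5 2; 2 -2 0) = Δ·Π!·Σ² = 6/715  (sign +1)
B: Δ: 8! 2! 2! / 13! → 1/38610; sum: t=0:+1/80640 = 1/80640; 3j²(5 5 2; 4 -5 1) = Δ·Π!·Σ² = 9/286  (sign -1)
I_A²/I_B² = (6/715)/(9/286) = 4/15

4/15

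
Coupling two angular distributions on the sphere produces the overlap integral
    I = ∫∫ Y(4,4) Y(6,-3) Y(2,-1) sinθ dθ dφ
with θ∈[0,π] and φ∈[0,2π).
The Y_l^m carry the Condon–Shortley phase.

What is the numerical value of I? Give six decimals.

Rules hold: Σm=0, L=12 even, 2≤2≤10.
N = 9·13·5 = 585
Δ = 8!·0!·4!/13! = 1/6435
Racah Σ t=4..4: t=4:+1/2304 = 1/2304
⇒ 3j(4 6 2; 0 0 0)² = 5/143, sgn +1
Racah Σ t=0..0: t=0:+1/241920 = 1/241920
⇒ 3j(4 6 2; 4 -3 -1)² = 1/715, sgn -1
4πI² = N·(3j₀)²·(3jₘ)² = 45/1573
I = -1·√(0.0286078/4π) = -0.04771303

-0.047713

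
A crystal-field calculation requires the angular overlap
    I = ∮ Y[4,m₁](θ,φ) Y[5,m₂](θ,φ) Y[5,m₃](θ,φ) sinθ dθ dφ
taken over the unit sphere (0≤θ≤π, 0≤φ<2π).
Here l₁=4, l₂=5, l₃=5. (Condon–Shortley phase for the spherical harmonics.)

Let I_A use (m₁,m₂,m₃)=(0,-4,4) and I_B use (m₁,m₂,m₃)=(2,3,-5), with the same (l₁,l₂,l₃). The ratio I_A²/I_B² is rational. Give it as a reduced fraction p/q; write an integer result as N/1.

l's match ⇒ only the (l;m) 3-j factors differ between A and B.
A: triangle coeff Δ(4,5,5) = 1/3153150; Σ_t [0,1]: t=0:+1/69120 t=1:−1/25920 = -1/41472; (3j)²=2/143 [(4 5 5; 0 -4 4)], sign=+1
B: triangle coeff Δ(4,5,5) = 1/3153150; Σ_t [2,2]: t=2:+1/69120 = 1/69120; (3j)²=4/143 [(4 5 5; 2 3 -5)], sign=+1
I_A²/I_B² = (2/143)/(4/143) = 1/2

1/2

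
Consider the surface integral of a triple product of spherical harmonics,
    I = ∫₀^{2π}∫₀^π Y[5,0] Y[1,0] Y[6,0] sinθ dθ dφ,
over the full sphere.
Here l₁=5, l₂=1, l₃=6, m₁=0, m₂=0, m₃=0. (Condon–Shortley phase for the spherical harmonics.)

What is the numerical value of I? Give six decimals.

0.245154

Checks pass: Σm=0; 12 even; l₃=6∈[4,6].
(2·5+1)(2·1+1)(2·6+1) = 429
Δ: 0! 10! 2! / 13! → 1/858
sum: t=0:+1/14400 = 1/14400
3j²(5 1 6; 0 0 0) = Δ·Π!·Σ² = 6/143  (sign +1)
(m-triple is (0,0,0) — same symbol as above.)
combine: 4πI² = 429·6/143·6/143 = 108/143
take √, sign +1: I = 0.24515397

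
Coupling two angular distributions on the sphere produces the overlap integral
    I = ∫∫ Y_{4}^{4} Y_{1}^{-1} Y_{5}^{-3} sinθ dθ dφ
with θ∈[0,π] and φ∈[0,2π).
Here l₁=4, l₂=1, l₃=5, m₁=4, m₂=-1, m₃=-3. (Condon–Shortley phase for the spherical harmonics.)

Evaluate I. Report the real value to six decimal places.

-0.049106

m-sum 0 ✓  L=10 even ✓  3≤5≤5 ✓
Π(2lᵢ+1) = 9×3×11 = 297
triangle coeff Δ(4,1,5) = 1/495
Σ_t [0,0]: t=0:+1/576 = 1/576
(3j)²=5/99 [(4 1 5; 0 0 0)], sign=-1
Σ_t [0,0]: t=0:+1/80640 = 1/80640
(3j)²=1/495 [(4 1 5; 4 -1 -3)], sign=+1
⇒ 4πI² = 1/33
I = (-1)√(1/33/(4π)) = -0.04910640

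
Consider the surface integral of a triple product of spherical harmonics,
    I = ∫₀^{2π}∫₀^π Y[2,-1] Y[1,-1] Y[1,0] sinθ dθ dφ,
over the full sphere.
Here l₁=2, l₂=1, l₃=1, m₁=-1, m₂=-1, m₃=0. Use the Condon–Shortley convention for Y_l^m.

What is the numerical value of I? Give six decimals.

-1 − 1 + 0 = -2 ≠ 0: azimuthal integral kills it; I = 0

0.000000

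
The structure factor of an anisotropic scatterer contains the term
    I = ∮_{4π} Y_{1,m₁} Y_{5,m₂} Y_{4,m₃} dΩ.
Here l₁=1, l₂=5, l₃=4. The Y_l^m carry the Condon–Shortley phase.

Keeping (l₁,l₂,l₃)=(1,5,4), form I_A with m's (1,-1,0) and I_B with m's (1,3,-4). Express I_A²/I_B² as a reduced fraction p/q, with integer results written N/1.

Shared (l₁,l₂,l₃)=(1,5,4): N and (l;000)² cancel in I_A²/I_B².
A: Δ = 2!·0!·8!/11! = 1/495; Racah Σ t=0..0: t=0:+1/1152 = 1/1152; ⇒ 3j(1 5 4; 1 -1 0)² = 1/33, sgn +1
B: Δ = 2!·0!·8!/11! = 1/495; Racah Σ t=0..0: t=0:+1/80640 = 1/80640; ⇒ 3j(1 5 4; 1 3 -4)² = 1/495, sgn +1
I_A²/I_B² = (1/33)/(1/495) = 15/1

15/1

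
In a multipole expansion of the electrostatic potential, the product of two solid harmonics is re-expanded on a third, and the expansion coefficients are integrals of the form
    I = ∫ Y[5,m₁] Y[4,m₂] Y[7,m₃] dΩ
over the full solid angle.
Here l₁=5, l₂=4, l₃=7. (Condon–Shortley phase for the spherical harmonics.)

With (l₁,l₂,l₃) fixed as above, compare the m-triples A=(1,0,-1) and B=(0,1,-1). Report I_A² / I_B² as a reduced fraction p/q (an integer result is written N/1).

726/529

Shared (l₁,l₂,l₃)=(5,4,7): N and (l;000)² cancel in I_A²/I_B².
A: Δ = 2!·8!·6!/17! = 1/6126120; Racah Σ t=0..2: t=0:+1/55296 t=1:−1/25920 t=2:+1/138240 = -11/829440; ⇒ 3j(5 4 7; 1 0 -1)² = 11/1326, sgn -1
B: Δ = 2!·8!·6!/17! = 1/6126120; Racah Σ t=0..2: t=0:+1/172800 t=1:−1/27648 t=2:+1/51840 = -23/2073600; ⇒ 3j(5 4 7; 0 1 -1)² = 529/87516, sgn -1
I_A²/I_B² = (11/1326)/(529/87516) = 726/529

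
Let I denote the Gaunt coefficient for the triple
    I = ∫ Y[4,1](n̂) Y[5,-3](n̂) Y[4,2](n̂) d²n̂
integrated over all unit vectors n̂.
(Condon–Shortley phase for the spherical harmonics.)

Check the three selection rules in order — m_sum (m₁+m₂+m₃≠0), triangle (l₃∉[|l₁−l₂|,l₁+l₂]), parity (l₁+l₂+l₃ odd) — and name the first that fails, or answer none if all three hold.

m₁+m₂+m₃ = 1 − 3 + 2 = 0  ✓
triangle: |4−5|=1 ≤ l₃=4 ≤ 4+5=9  ✓
parity: l₁+l₂+l₃ = 13 is odd  ✗

parity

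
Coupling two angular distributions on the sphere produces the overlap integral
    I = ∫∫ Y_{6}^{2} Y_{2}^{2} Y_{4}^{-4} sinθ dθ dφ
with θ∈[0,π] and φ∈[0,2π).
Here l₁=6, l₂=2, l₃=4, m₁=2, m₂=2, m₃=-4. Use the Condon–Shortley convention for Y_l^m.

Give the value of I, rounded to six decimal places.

0.015904

Checks pass: Σm=0; 12 even; l₃=4∈[4,8].
(2·6+1)(2·2+1)(2·4+1) = 585
Δ: 4! 8! 0! / 13! → 1/6435
sum: t=2:+1/2304 = 1/2304
3j²(6 2 4; 0 0 0) = Δ·Π!·Σ² = 5/143  (sign +1)
sum: t=4:+1/967680 = 1/967680
3j²(6 2 4; 2 2 -4) = Δ·Π!·Σ² = 1/6435  (sign +1)
combine: 4πI² = 585·5/143·1/6435 = 5/1573
take √, sign +1: I = 0.01590434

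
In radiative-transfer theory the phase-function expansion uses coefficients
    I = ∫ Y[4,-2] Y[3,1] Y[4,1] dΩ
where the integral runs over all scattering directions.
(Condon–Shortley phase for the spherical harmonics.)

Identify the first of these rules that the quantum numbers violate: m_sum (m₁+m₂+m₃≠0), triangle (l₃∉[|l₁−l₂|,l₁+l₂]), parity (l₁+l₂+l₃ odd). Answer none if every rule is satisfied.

parity

Σmᵢ = 0  ✓
l₃∈[|l₁−l₂|,l₁+l₂]=[1,7], have l₃=4  ✓
Σlᵢ = 11 ⇒ odd  ✗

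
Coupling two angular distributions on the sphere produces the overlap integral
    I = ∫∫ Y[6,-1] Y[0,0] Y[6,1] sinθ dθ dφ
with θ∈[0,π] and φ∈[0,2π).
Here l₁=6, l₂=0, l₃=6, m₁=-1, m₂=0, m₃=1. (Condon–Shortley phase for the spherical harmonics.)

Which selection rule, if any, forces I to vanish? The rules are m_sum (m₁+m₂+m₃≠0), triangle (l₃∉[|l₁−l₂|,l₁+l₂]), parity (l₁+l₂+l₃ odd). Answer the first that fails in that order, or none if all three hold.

Σmᵢ = 0  ✓
l₃∈[|l₁−l₂|,l₁+l₂]=[6,6], have l₃=6  ✓
Σlᵢ = 12 ⇒ even  ✓

none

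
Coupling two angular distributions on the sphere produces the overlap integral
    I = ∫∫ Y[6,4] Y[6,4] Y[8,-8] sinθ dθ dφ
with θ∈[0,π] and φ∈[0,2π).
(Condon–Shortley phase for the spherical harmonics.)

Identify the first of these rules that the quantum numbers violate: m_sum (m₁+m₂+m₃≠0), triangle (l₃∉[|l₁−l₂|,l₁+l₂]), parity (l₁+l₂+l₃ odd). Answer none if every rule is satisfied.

none

azimuthal sum: 4 + 4 − 8 = 0  ✓
0 ≤ 8 ≤ 12 (triangle on l)  ✓
L = 6 + 6 + 8 = 20 (even)  ✓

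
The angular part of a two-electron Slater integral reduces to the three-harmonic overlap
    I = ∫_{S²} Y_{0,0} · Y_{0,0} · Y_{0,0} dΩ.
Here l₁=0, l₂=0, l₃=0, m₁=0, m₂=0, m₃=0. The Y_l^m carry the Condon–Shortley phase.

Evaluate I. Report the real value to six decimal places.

m-sum 0 ✓  L=0 even ✓  0≤0≤0 ✓
Π(2lᵢ+1) = 1×1×1 = 1
triangle coeff Δ(0,0,0) = 1/1
Σ_t [0,0]: t=0:+1/1 = 1/1
(3j)²=1/1 [(0 0 0; 0 0 0)], sign=+1
(m-triple is (0,0,0) — same symbol as above.)
⇒ 4πI² = 1/1
I = (+1)√(1/1/(4π)) = 0.28209479

0.282095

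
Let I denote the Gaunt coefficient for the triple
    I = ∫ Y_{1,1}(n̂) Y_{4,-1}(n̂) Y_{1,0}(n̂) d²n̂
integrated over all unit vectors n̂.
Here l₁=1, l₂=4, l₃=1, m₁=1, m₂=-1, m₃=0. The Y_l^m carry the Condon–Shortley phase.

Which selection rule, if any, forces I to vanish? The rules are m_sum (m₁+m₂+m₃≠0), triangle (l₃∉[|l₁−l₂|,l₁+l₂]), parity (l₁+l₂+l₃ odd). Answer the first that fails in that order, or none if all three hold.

azimuthal sum: 1 − 1 + 0 = 0  ✓
3 ≤ 1 ≤ 5 (triangle on l)  ✗
L = 1 + 4 + 1 = 6 (even)

triangle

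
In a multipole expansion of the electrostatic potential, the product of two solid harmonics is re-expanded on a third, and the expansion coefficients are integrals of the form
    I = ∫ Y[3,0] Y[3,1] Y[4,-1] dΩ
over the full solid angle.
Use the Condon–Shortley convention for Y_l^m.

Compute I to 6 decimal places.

-0.099323

Rules hold: Σm=0, L=10 even, 0≤4≤6.
N = 7·7·9 = 441
Δ = 2!·4!·4!/11! = 1/34650
Racah Σ t=0..2: t=0:+1/72 t=1:−1/16 t=2:+1/72 = -5/144
⇒ 3j(3 3 4; 0 0 0)² = 2/77, sgn -1
Racah Σ t=0..2: t=0:+1/288 t=1:−1/24 t=2:+1/48 = -5/288
⇒ 3j(3 3 4; 0 1 -1)² = 5/462, sgn +1
4πI² = N·(3j₀)²·(3jₘ)² = 15/121
I = -1·√(0.123967/4π) = -0.09932258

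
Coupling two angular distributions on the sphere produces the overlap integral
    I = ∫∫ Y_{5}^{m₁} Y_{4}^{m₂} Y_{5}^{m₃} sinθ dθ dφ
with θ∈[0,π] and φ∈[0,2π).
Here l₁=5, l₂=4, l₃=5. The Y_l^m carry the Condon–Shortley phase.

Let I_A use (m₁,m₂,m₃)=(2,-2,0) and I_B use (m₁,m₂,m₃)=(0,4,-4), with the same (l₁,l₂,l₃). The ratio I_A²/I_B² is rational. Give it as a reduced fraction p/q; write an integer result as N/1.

Same 5,4,5: normalisation and zero-m 3j drop out of the ratio.
A: Δ: 4! 6! 4! / 15! → 1/3153150; sum: t=0:+1/3456 t=1:−1/1728 t=2:+1/11520 = -7/34560; 3j²(5 4 5; 2 -2 0) = Δ·Π!·Σ² = 7/858  (sign +1)
B: Δ: 4! 6! 4! / 15! → 1/3153150; sum: t=4:+1/69120 = 1/69120; 3j²(5 4 5; 0 4 -4) = Δ·Π!·Σ² = 2/143  (sign -1)
I_A²/I_B² = (7/858)/(2/143) = 7/12

7/12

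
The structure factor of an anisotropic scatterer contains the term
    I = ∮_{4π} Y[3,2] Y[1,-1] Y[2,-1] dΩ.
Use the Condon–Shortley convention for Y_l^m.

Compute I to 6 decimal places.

Checks pass: Σm=0; 6 even; l₃=2∈[2,4].
(2·3+1)(2·1+1)(2·2+1) = 105
Δ: 2! 4! 0! / 7! → 1/105
sum: t=1:−1/4 = -1/4
3j²(3 1 2; 0 0 0) = Δ·Π!·Σ² = 3/35  (sign -1)
sum: t=0:+1/12 = 1/12
3j²(3 1 2; 2 -1 -1) = Δ·Π!·Σ² = 2/21  (sign -1)
combine: 4πI² = 105·3/35·2/21 = 6/7
take √, sign +1: I = 0.26116903

0.261169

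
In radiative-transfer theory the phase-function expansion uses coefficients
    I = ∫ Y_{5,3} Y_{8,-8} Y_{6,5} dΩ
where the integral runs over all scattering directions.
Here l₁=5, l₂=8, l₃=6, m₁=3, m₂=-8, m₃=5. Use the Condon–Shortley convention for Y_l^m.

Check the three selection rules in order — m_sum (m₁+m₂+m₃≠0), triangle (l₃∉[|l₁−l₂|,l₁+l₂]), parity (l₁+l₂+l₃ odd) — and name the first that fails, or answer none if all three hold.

m₁+m₂+m₃ = 3 − 8 + 5 = 0  ✓
triangle: |5−8|=3 ≤ l₃=6 ≤ 5+8=13  ✓
parity: l₁+l₂+l₃ = 19 is odd  ✗

parity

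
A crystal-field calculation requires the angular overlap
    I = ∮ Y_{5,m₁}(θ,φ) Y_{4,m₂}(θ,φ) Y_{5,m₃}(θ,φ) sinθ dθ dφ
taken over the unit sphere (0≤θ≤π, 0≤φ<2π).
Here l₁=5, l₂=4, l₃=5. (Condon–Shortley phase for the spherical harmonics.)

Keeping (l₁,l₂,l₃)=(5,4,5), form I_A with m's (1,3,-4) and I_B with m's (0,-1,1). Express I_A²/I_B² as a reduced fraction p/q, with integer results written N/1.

10/1

Same 5,4,5: normalisation and zero-m 3j drop out of the ratio.
A: Δ: 4! 6! 4! / 15! → 1/3153150; sum: t=3:−1/17280 t=4:+1/103680 = -1/20736; 3j²(5 4 5; 1 3 -4) = Δ·Π!·Σ² = 10/429  (sign +1)
B: Δ: 4! 6! 4! / 15! → 1/3153150; sum: t=0:+1/17280 t=1:−1/1152 t=2:+1/864 t=3:−1/6912 = 7/34560; 3j²(5 4 5; 0 -1 1) = Δ·Π!·Σ² = 1/429  (sign +1)
I_A²/I_B² = (10/429)/(1/429) = 10/1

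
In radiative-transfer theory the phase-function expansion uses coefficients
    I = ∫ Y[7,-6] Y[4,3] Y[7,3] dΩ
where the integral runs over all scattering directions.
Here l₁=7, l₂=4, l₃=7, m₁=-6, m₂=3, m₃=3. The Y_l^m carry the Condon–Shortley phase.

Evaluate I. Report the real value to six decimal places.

Checks pass: Σm=0; 18 even; l₃=7∈[3,11].
(2·7+1)(2·4+1)(2·7+1) = 2025
Δ: 4! 10! 4! / 19! → 1/58198140
sum: t=0:+1/17418240 t=1:−1/622080 t=2:+1/230400 t=3:−1/622080 t=4:+1/17418240 = 1/806400
3j²(7 4 7; 0 0 0) = Δ·Π!·Σ² = 2268/230945  (sign -1)
sum: t=3:−1/522547200 t=4:+1/52254720 = 1/58060800
3j²(7 4 7; -6 3 3) = Δ·Π!·Σ² = 9/646  (sign +1)
combine: 4πI² = 2025·2268/230945·9/646 = 4133430/14919047
take √, sign -1: I = -0.14848406

-0.148484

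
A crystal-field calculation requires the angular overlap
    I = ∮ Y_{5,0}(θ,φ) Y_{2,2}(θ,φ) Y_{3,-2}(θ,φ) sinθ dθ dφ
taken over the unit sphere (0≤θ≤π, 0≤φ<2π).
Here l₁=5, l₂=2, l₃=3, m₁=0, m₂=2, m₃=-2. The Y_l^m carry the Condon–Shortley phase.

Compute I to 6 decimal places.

m-sum 0 ✓  L=10 even ✓  3≤3≤7 ✓
Π(2lᵢ+1) = 11×5×7 = 385
triangle coeff Δ(5,2,3) = 1/2310
Σ_t [2,2]: t=2:+1/144 = 1/144
(3j)²=10/231 [(5 2 3; 0 0 0)], sign=-1
Σ_t [4,4]: t=4:+1/2880 = 1/2880
(3j)²=1/462 [(5 2 3; 0 2 -2)], sign=-1
⇒ 4πI² = 25/693
I = (+1)√(25/693/(4π)) = 0.05357948

0.053579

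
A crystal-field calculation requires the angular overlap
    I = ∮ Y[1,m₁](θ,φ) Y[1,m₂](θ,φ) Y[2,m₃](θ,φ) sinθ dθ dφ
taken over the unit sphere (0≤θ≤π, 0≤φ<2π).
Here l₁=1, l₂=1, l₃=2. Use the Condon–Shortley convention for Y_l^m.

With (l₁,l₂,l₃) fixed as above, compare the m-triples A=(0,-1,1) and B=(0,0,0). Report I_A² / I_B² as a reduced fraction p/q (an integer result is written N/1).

3/4

Shared (l₁,l₂,l₃)=(1,1,2): N and (l;000)² cancel in I_A²/I_B².
A: Δ = 0!·2!·2!/5! = 1/30; Racah Σ t=0..0: t=0:+1/2 = 1/2; ⇒ 3j(1 1 2; 0 -1 1)² = 1/10, sgn -1
B: Δ = 0!·2!·2!/5! = 1/30; Racah Σ t=0..0: t=0:+1/1 = 1/1; ⇒ 3j(1 1 2; 0 0 0)² = 2/15, sgn +1
I_A²/I_B² = (1/10)/(2/15) = 3/4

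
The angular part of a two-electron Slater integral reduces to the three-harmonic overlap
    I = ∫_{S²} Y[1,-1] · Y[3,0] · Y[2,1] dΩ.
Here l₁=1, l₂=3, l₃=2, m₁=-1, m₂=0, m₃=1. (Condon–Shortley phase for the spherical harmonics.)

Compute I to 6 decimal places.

m-sum 0 ✓  L=6 even ✓  2≤2≤4 ✓
Π(2lᵢ+1) = 3×7×5 = 105
triangle coeff Δ(1,3,2) = 1/105
Σ_t [1,1]: t=1:−1/4 = -1/4
(3j)²=3/35 [(1 3 2; 0 0 0)], sign=-1
Σ_t [2,2]: t=2:+1/12 = 1/12
(3j)²=1/35 [(1 3 2; -1 0 1)], sign=-1
⇒ 4πI² = 9/35
I = (+1)√(9/35/(4π)) = 0.14304817

0.143048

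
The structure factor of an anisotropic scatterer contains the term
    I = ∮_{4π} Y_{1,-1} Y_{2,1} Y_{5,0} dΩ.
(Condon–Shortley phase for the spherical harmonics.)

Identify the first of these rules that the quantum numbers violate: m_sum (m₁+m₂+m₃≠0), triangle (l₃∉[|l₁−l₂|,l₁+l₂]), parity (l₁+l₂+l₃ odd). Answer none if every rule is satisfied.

Σmᵢ = 0  ✓
l₃∈[|l₁−l₂|,l₁+l₂]=[1,3], have l₃=5  ✗
Σlᵢ = 8 ⇒ even

triangle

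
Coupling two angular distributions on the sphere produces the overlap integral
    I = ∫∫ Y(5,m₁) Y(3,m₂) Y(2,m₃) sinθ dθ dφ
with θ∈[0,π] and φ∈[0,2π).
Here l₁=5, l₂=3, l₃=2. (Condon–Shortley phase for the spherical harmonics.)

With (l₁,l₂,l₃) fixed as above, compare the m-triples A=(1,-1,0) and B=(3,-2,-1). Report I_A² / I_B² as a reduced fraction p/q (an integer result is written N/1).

Same 5,3,2: normalisation and zero-m 3j drop out of the ratio.
A: Δ: 6! 4! 0! / 11! → 1/2310; sum: t=2:+1/192 = 1/192; 3j²(5 3 2; 1 -1 0) = Δ·Π!·Σ² = 3/77  (sign +1)
B: Δ: 6! 4! 0! / 11! → 1/2310; sum: t=1:−1/720 = -1/720; 3j²(5 3 2; 3 -2 -1) = Δ·Π!·Σ² = 8/165  (sign +1)
I_A²/I_B² = (3/77)/(8/165) = 45/56

45/56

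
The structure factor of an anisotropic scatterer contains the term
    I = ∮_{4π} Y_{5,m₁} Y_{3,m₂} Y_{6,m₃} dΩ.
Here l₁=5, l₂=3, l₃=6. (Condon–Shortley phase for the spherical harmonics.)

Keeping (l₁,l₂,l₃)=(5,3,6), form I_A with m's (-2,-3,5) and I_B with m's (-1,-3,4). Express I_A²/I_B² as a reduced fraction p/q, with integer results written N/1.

l's match ⇒ only the (l;m) 3-j factors differ between A and B.
A: triangle coeff Δ(5,3,6) = 1/675675; Σ_t [0,0]: t=0:+1/241920 = 1/241920; (3j)²=2/91 [(5 3 6; -2 -3 5)], sign=-1
B: triangle coeff Δ(5,3,6) = 1/675675; Σ_t [0,0]: t=0:+1/69120 = 1/69120; (3j)²=4/143 [(5 3 6; -1 -3 4)], sign=+1
I_A²/I_B² = (2/91)/(4/143) = 11/14

11/14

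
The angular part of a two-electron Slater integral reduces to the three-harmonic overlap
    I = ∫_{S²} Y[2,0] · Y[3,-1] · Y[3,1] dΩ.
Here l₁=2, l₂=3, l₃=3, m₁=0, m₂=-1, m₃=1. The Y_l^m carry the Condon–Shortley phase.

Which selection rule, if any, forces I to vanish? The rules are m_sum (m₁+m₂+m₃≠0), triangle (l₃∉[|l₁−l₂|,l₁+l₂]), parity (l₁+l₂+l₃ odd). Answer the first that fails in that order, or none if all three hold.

none

m₁+m₂+m₃ = 0 − 1 + 1 = 0  ✓
triangle: |2−3|=1 ≤ l₃=3 ≤ 2+3=5  ✓
parity: l₁+l₂+l₃ = 8 is even  ✓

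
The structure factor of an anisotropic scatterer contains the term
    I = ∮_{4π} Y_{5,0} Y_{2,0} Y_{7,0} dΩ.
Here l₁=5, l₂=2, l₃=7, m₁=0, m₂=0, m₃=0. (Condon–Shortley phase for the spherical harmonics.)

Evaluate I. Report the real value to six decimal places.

0.237977

Rules hold: Σm=0, L=14 even, 3≤7≤7.
N = 11·5·15 = 825
Δ = 0!·10!·4!/15! = 1/15015
Racah Σ t=0..0: t=0:+1/57600 = 1/57600
⇒ 3j(5 2 7; 0 0 0)² = 21/715, sgn -1
(m-triple is (0,0,0) — same symbol as above.)
4πI² = N·(3j₀)²·(3jₘ)² = 1323/1859
I = +1·√(0.711673/4π) = 0.23797717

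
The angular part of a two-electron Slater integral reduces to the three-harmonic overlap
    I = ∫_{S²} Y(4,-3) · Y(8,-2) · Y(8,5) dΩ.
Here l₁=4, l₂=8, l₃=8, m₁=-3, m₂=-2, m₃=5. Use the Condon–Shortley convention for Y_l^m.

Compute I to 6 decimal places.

Checks pass: Σm=0; 20 even; l₃=8∈[4,12].
(2·4+1)(2·8+1)(2·8+1) = 2601
Δ: 4! 4! 12! / 21! → 1/185175900
sum: t=0:+1/557383680 t=1:−1/21772800 t=2:+1/8294400 t=3:−1/21772800 t=4:+1/557383680 = 1/30965760
3j²(4 8 8; 0 0 0) = Δ·Π!·Σ² = 36/4199  (sign +1)
sum: t=3:−1/313528320 t=4:+1/1045094400 = -1/447897600
3j²(4 8 8; -3 -2 5) = Δ·Π!·Σ² = 77/5814  (sign +1)
combine: 4πI² = 2601·36/4199·77/5814 = 1386/4693
take √, sign +1: I = 0.15330327

0.153303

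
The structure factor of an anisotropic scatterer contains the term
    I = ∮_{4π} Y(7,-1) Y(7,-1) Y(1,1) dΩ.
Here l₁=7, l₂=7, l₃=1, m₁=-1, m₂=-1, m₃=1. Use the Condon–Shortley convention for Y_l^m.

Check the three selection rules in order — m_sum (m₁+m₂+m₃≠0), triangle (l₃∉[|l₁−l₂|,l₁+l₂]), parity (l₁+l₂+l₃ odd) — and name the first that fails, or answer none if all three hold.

Σmᵢ = -1  ✗
l₃∈[|l₁−l₂|,l₁+l₂]=[0,14], have l₃=1
Σlᵢ = 15 ⇒ odd

m_sum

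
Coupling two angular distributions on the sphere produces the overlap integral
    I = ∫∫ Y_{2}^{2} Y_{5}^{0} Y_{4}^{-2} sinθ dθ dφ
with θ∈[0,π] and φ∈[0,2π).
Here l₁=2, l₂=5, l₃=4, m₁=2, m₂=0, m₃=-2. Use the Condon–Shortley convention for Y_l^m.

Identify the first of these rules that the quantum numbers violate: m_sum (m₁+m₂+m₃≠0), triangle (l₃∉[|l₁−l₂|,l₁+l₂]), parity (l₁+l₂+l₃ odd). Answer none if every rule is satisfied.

azimuthal sum: 2 + 0 − 2 = 0  ✓
3 ≤ 4 ≤ 7 (triangle on l)  ✓
L = 2 + 5 + 4 = 11 (odd)  ✗

parity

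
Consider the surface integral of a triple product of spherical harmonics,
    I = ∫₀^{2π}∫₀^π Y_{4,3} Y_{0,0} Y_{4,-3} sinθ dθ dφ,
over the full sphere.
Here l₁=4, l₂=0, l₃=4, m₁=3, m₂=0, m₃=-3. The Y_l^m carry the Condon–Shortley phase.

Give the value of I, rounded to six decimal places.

Rules hold: Σm=0, L=8 even, 4≤4≤4.
N = 9·1·9 = 81
Δ = 0!·8!·0!/9! = 1/9
Racah Σ t=0..0: t=0:+1/576 = 1/576
⇒ 3j(4 0 4; 0 0 0)² = 1/9, sgn +1
Racah Σ t=0..0: t=0:+1/5040 = 1/5040
⇒ 3j(4 0 4; 3 0 -3)² = 1/9, sgn -1
4πI² = N·(3j₀)²·(3jₘ)² = 1/1
I = -1·√(1/4π) = -0.28209479

-0.282095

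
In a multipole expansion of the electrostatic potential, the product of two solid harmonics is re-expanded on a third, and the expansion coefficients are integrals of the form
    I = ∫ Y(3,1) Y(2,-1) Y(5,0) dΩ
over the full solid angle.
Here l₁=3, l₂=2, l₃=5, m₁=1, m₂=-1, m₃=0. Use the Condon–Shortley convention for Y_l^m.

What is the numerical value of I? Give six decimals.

Checks pass: Σm=0; 10 even; l₃=5∈[1,5].
(2·3+1)(2·2+1)(2·5+1) = 385
Δ: 0! 6! 4! / 11! → 1/2310
sum: t=0:+1/144 = 1/144
3j²(3 2 5; 0 0 0) = Δ·Π!·Σ² = 10/231  (sign -1)
sum: t=0:+1/288 = 1/288
3j²(3 2 5; 1 -1 0) = Δ·Π!·Σ² = 5/231  (sign -1)
combine: 4πI² = 385·10/231·5/231 = 250/693
take √, sign +1: I = 0.16943318

0.169433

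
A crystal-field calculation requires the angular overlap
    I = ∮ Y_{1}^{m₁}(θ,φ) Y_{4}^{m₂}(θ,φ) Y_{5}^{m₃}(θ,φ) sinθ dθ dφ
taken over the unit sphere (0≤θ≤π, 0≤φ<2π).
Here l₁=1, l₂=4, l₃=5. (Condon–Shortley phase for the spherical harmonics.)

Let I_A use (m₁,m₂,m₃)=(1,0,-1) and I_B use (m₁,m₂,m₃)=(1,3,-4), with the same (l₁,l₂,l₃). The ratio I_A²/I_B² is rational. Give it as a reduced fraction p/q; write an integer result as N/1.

5/12

Same 1,4,5: normalisation and zero-m 3j drop out of the ratio.
A: Δ: 0! 2! 8! / 11! → 1/495; sum: t=0:+1/1152 = 1/1152; 3j²(1 4 5; 1 0 -1) = Δ·Π!·Σ² = 1/33  (sign +1)
B: Δ: 0! 2! 8! / 11! → 1/495; sum: t=0:+1/10080 = 1/10080; 3j²(1 4 5; 1 3 -4) = Δ·Π!·Σ² = 4/55  (sign -1)
I_A²/I_B² = (1/33)/(4/55) = 5/12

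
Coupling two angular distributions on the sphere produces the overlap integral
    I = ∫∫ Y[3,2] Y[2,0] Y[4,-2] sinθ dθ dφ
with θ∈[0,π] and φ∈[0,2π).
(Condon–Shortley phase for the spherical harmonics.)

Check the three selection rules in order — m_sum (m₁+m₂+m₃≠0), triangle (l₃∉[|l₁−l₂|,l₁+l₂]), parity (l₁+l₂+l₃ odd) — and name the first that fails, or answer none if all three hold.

parity

azimuthal sum: 2 + 0 − 2 = 0  ✓
1 ≤ 4 ≤ 5 (triangle on l)  ✓
L = 3 + 2 + 4 = 9 (odd)  ✗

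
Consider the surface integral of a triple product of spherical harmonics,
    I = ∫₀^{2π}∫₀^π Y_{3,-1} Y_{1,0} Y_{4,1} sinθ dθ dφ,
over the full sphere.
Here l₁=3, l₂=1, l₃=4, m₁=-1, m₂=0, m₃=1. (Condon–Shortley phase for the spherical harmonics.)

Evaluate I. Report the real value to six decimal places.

Checks pass: Σm=0; 8 even; l₃=4∈[2,4].
(2·3+1)(2·1+1)(2·4+1) = 189
Δ: 0! 6! 2! / 9! → 1/252
sum: t=0:+1/36 = 1/36
3j²(3 1 4; 0 0 0) = Δ·Π!·Σ² = 4/63  (sign +1)
sum: t=0:+1/48 = 1/48
3j²(3 1 4; -1 0 1) = Δ·Π!·Σ² = 5/84  (sign -1)
combine: 4πI² = 189·4/63·5/84 = 5/7
take √, sign -1: I = -0.23841361

-0.238414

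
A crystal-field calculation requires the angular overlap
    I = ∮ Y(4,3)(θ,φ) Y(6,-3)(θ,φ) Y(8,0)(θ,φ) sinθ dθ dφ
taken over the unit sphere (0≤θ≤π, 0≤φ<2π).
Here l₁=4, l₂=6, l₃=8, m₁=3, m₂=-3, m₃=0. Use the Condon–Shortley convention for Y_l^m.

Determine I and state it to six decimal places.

-0.138702

m-sum 0 ✓  L=18 even ✓  2≤8≤10 ✓
Π(2lᵢ+1) = 9×13×17 = 1989
triangle coeff Δ(4,6,8) = 1/23279256
Σ_t [0,2]: t=0:+1/1658880 t=1:−1/518400 t=2:+1/1658880 = -1/1382400
(3j)²=504/46189 [(4 6 8; 0 0 0)], sign=-1
Σ_t [0,1]: t=0:+1/7257600 t=1:−1/58060800 = 1/8294400
(3j)²=1029/92378 [(4 6 8; 3 -3 0)], sign=+1
⇒ 4πI² = 2333772/9653501
I = (-1)√(2333772/9653501/(4π)) = -0.13870172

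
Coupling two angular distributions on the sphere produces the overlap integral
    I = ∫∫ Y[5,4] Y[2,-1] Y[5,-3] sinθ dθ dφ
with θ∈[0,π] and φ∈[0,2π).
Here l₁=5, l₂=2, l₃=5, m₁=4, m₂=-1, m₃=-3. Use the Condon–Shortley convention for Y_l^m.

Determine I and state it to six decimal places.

Checks pass: Σm=0; 12 even; l₃=5∈[3,7].
(2·5+1)(2·2+1)(2·5+1) = 605
Δ: 2! 8! 2! / 13! → 1/38610
sum: t=0:+1/2880 t=1:−1/576 t=2:+1/2880 = -1/960
3j²(5 2 5; 0 0 0) = Δ·Π!·Σ² = 10/429  (sign +1)
sum: t=0:+1/10080 t=1:−1/80640 = 1/11520
3j²(5 2 5; 4 -1 -3) = Δ·Π!·Σ² = 49/1430  (sign +1)
combine: 4πI² = 605·10/429·49/1430 = 245/507
take √, sign +1: I = 0.19609844

0.196098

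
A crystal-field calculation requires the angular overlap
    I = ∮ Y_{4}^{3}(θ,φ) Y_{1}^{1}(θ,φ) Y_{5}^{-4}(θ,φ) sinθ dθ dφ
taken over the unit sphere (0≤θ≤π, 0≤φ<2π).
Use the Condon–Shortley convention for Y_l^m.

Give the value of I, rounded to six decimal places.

0.294638

Rules hold: Σm=0, L=10 even, 3≤5≤5.
N = 9·3·11 = 297
Δ = 0!·8!·2!/11! = 1/495
Racah Σ t=0..0: t=0:+1/576 = 1/576
⇒ 3j(4 1 5; 0 0 0)² = 5/99, sgn -1
Racah Σ t=0..0: t=0:+1/10080 = 1/10080
⇒ 3j(4 1 5; 3 1 -4)² = 4/55, sgn -1
4πI² = N·(3j₀)²·(3jₘ)² = 12/11
I = +1·√(1.09091/4π) = 0.29463840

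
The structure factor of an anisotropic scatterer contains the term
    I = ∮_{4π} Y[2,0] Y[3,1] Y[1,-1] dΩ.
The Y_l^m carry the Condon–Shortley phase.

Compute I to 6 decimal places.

m-sum 0 ✓  L=6 even ✓  1≤1≤5 ✓
Π(2lᵢ+1) = 5×7×3 = 105
triangle coeff Δ(2,3,1) = 1/105
Σ_t [2,2]: t=2:+1/4 = 1/4
(3j)²=3/35 [(2 3 1; 0 0 0)], sign=-1
Σ_t [2,2]: t=2:+1/8 = 1/8
(3j)²=2/35 [(2 3 1; 0 1 -1)], sign=+1
⇒ 4πI² = 18/35
I = (-1)√(18/35/(4π)) = -0.20230066

-0.202301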